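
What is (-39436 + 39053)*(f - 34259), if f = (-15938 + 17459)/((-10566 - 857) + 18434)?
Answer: 10221347736/779 ≈ 1.3121e+7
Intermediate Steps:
f = 169/779 (f = 1521/(-11423 + 18434) = 1521/7011 = 1521*(1/7011) = 169/779 ≈ 0.21694)
(-39436 + 39053)*(f - 34259) = (-39436 + 39053)*(169/779 - 34259) = -383*(-26687592/779) = 10221347736/779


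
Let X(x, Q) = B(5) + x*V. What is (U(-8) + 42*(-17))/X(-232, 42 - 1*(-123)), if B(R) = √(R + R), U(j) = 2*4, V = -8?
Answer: -655168/1722363 + 353*√10/1722363 ≈ -0.37974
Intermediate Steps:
U(j) = 8
B(R) = √2*√R (B(R) = √(2*R) = √2*√R)
X(x, Q) = √10 - 8*x (X(x, Q) = √2*√5 + x*(-8) = √10 - 8*x)
(U(-8) + 42*(-17))/X(-232, 42 - 1*(-123)) = (8 + 42*(-17))/(√10 - 8*(-232)) = (8 - 714)/(√10 + 1856) = -706/(1856 + √10)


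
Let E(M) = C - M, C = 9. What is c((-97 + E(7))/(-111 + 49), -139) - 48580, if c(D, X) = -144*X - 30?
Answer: -28594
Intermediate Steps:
E(M) = 9 - M
c(D, X) = -30 - 144*X
c((-97 + E(7))/(-111 + 49), -139) - 48580 = (-30 - 144*(-139)) - 48580 = (-30 + 20016) - 48580 = 19986 - 48580 = -28594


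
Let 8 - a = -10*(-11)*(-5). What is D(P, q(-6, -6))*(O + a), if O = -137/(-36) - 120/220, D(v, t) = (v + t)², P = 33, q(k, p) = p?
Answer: 18002979/44 ≈ 4.0916e+5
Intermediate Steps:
a = 558 (a = 8 - (-10*(-11))*(-5) = 8 - 110*(-5) = 8 - 1*(-550) = 8 + 550 = 558)
D(v, t) = (t + v)²
O = 1291/396 (O = -137*(-1/36) - 120*1/220 = 137/36 - 6/11 = 1291/396 ≈ 3.2601)
D(P, q(-6, -6))*(O + a) = (-6 + 33)²*(1291/396 + 558) = 27²*(222259/396) = 729*(222259/396) = 18002979/44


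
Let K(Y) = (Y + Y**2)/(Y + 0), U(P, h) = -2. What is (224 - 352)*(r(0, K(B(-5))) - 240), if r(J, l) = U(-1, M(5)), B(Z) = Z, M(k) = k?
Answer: 30976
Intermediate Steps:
K(Y) = (Y + Y**2)/Y
r(J, l) = -2
(224 - 352)*(r(0, K(B(-5))) - 240) = (224 - 352)*(-2 - 240) = -128*(-242) = 30976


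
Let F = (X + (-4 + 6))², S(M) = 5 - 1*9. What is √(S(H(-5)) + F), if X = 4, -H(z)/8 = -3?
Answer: 4*√2 ≈ 5.6569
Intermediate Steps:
H(z) = 24 (H(z) = -8*(-3) = 24)
S(M) = -4 (S(M) = 5 - 9 = -4)
F = 36 (F = (4 + (-4 + 6))² = (4 + 2)² = 6² = 36)
√(S(H(-5)) + F) = √(-4 + 36) = √32 = 4*√2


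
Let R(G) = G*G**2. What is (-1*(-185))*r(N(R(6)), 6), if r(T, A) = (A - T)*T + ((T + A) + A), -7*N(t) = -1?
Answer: 117660/49 ≈ 2401.2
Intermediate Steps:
R(G) = G**3
N(t) = 1/7 (N(t) = -1/7*(-1) = 1/7)
r(T, A) = T + 2*A + T*(A - T) (r(T, A) = T*(A - T) + ((A + T) + A) = T*(A - T) + (T + 2*A) = T + 2*A + T*(A - T))
(-1*(-185))*r(N(R(6)), 6) = (-1*(-185))*(1/7 - (1/7)**2 + 2*6 + 6*(1/7)) = 185*(1/7 - 1*1/49 + 12 + 6/7) = 185*(1/7 - 1/49 + 12 + 6/7) = 185*(636/49) = 117660/49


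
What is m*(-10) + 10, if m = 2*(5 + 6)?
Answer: -210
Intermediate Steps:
m = 22 (m = 2*11 = 22)
m*(-10) + 10 = 22*(-10) + 10 = -220 + 10 = -210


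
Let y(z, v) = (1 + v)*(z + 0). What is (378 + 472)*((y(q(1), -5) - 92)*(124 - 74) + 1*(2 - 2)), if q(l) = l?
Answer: -4080000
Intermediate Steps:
y(z, v) = z*(1 + v) (y(z, v) = (1 + v)*z = z*(1 + v))
(378 + 472)*((y(q(1), -5) - 92)*(124 - 74) + 1*(2 - 2)) = (378 + 472)*((1*(1 - 5) - 92)*(124 - 74) + 1*(2 - 2)) = 850*((1*(-4) - 92)*50 + 1*0) = 850*((-4 - 92)*50 + 0) = 850*(-96*50 + 0) = 850*(-4800 + 0) = 850*(-4800) = -4080000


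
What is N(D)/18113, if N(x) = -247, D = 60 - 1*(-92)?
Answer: -247/18113 ≈ -0.013637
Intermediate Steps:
D = 152 (D = 60 + 92 = 152)
N(D)/18113 = -247/18113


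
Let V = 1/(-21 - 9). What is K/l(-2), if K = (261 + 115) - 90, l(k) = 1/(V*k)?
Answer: 286/15 ≈ 19.067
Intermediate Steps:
V = -1/30 (V = 1/(-30) = -1/30 ≈ -0.033333)
l(k) = -30/k (l(k) = 1/((-1/30)*k) = -30/k)
K = 286 (K = 376 - 90 = 286)
K/l(-2) = 286/((-30/(-2))) = 286/((-30*(-½))) = 286/15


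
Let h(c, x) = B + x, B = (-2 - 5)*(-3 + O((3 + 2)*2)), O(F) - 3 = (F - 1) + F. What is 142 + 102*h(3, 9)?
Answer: -12506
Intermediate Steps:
O(F) = 2 + 2*F (O(F) = 3 + ((F - 1) + F) = 3 + ((-1 + F) + F) = 3 + (-1 + 2*F) = 2 + 2*F)
B = -133 (B = (-2 - 5)*(-3 + (2 + 2*((3 + 2)*2))) = -7*(-3 + (2 + 2*(5*2))) = -7*(-3 + (2 + 2*10)) = -7*(-3 + (2 + 20)) = -7*(-3 + 22) = -7*19 = -133)
h(c, x) = -133 + x
142 + 102*h(3, 9) = 142 + 102*(-133 + 9) = 142 + 102*(-124) = 142 - 12648 = -12506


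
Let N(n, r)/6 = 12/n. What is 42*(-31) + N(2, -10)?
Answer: -1266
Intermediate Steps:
N(n, r) = 72/n (N(n, r) = 6*(12/n) = 72/n)
42*(-31) + N(2, -10) = 42*(-31) + 72/2 = -1302 + 72*(1/2) = -1302 + 36 = -1266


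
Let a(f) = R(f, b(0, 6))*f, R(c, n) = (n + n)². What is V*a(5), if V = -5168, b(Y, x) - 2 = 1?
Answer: -930240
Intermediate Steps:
b(Y, x) = 3 (b(Y, x) = 2 + 1 = 3)
R(c, n) = 4*n² (R(c, n) = (2*n)² = 4*n²)
a(f) = 36*f (a(f) = (4*3²)*f = (4*9)*f = 36*f)
V*a(5) = -186048*5 = -5168*180 = -930240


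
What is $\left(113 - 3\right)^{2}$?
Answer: $12100$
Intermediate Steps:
$\left(113 - 3\right)^{2} = 110^{2} = 12100$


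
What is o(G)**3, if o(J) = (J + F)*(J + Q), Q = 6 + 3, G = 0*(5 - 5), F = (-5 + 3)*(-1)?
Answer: 5832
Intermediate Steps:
F = 2 (F = -2*(-1) = 2)
G = 0 (G = 0*0 = 0)
Q = 9
o(J) = (2 + J)*(9 + J) (o(J) = (J + 2)*(J + 9) = (2 + J)*(9 + J))
o(G)**3 = (18 + 0**2 + 11*0)**3 = (18 + 0 + 0)**3 = 18**3 = 5832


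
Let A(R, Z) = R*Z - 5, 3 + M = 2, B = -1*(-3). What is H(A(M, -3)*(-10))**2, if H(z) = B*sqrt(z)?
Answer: 180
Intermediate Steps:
B = 3
M = -1 (M = -3 + 2 = -1)
A(R, Z) = -5 + R*Z
H(z) = 3*sqrt(z)
H(A(M, -3)*(-10))**2 = (3*sqrt((-5 - 1*(-3))*(-10)))**2 = (3*sqrt((-5 + 3)*(-10)))**2 = (3*sqrt(-2*(-10)))**2 = (3*sqrt(20))**2 = (3*(2*sqrt(5)))**2 = (6*sqrt(5))**2 = 180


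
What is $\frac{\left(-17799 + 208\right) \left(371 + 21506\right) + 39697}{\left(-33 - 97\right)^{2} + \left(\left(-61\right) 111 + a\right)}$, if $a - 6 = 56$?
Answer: $- \frac{384798610}{10191} \approx -37759.0$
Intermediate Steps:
$a = 62$ ($a = 6 + 56 = 62$)
$\frac{\left(-17799 + 208\right) \left(371 + 21506\right) + 39697}{\left(-33 - 97\right)^{2} + \left(\left(-61\right) 111 + a\right)} = \frac{\left(-17799 + 208\right) \left(371 + 21506\right) + 39697}{\left(-33 - 97\right)^{2} + \left(\left(-61\right) 111 + 62\right)} = \frac{\left(-17591\right) 21877 + 39697}{\left(-130\right)^{2} + \left(-6771 + 62\right)} = \frac{-384838307 + 39697}{16900 - 6709} = - \frac{384798610}{10191}$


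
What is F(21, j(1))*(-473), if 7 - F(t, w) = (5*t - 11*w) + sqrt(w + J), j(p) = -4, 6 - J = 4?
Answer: 67166 + 473*I*sqrt(2) ≈ 67166.0 + 668.92*I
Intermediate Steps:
J = 2 (J = 6 - 1*4 = 6 - 4 = 2)
F(t, w) = 7 - sqrt(2 + w) - 5*t + 11*w (F(t, w) = 7 - ((5*t - 11*w) + sqrt(w + 2)) = 7 - ((-11*w + 5*t) + sqrt(2 + w)) = 7 - (sqrt(2 + w) - 11*w + 5*t) = 7 + (-sqrt(2 + w) - 5*t + 11*w) = 7 - sqrt(2 + w) - 5*t + 11*w)
F(21, j(1))*(-473) = (7 - sqrt(2 - 4) - 5*21 + 11*(-4))*(-473) = (7 - sqrt(-2) - 105 - 44)*(-473) = (7 - I*sqrt(2) - 105 - 44)*(-473) = (-142 - I*sqrt(2))*(-473) = 67166 + 473*I*sqrt(2)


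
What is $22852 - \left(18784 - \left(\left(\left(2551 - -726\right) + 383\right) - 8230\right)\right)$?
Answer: $-502$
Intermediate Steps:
$22852 - \left(18784 - \left(\left(\left(2551 - -726\right) + 383\right) - 8230\right)\right) = 22852 - \left(18784 - \left(\left(\left(2551 + 726\right) + 383\right) - 8230\right)\right) = 22852 - \left(18784 - \left(\left(3277 + 383\right) - 8230\right)\right) = 22852 - \left(18784 - \left(3660 - 8230\right)\right) = 22852 - \left(18784 - -4570\right) = 22852 - \left(18784 + 4570\right) = 22852 - 23354 = -502$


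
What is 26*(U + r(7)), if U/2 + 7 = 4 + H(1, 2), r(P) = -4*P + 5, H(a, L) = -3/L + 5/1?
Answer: -572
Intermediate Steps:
H(a, L) = 5 - 3/L (H(a, L) = -3/L + 5*1 = -3/L + 5 = 5 - 3/L)
r(P) = 5 - 4*P
U = 1 (U = -14 + 2*(4 + (5 - 3/2)) = -14 + 2*(4 + 7/2) = -14 + 2*(15/2) = -14 + 15 = 1)
26*(U + r(7)) = 26*(1 + (5 - 4*7)) = 26*(1 + (5 - 28)) = 26*(1 - 23) = 26*(-22) = -572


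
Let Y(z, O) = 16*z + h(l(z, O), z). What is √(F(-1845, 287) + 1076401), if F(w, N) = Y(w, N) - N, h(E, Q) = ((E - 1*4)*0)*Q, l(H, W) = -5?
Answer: √1046594 ≈ 1023.0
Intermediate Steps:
h(E, Q) = 0 (h(E, Q) = ((E - 4)*0)*Q = ((-4 + E)*0)*Q = 0*Q = 0)
Y(z, O) = 16*z (Y(z, O) = 16*z + 0 = 16*z)
F(w, N) = -N + 16*w (F(w, N) = 16*w - N = -N + 16*w)
√(F(-1845, 287) + 1076401) = √((-1*287 + 16*(-1845)) + 1076401) = √((-287 - 29520) + 1076401) = √(-29807 + 1076401) = √1046594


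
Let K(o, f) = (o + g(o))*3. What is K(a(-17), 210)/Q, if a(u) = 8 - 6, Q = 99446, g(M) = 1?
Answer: 9/99446 ≈ 9.0501e-5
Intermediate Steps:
a(u) = 2
K(o, f) = 3 + 3*o (K(o, f) = (o + 1)*3 = (1 + o)*3 = 3 + 3*o)
K(a(-17), 210)/Q = (3 + 3*2)/99446 = (3 + 6)*(1/99446) = 9*(1/99446) = 9/99446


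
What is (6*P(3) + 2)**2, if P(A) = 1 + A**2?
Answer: 3844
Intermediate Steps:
(6*P(3) + 2)**2 = (6*(1 + 3**2) + 2)**2 = (6*(1 + 9) + 2)**2 = (6*10 + 2)**2 = (60 + 2)**2 = 62**2 = 3844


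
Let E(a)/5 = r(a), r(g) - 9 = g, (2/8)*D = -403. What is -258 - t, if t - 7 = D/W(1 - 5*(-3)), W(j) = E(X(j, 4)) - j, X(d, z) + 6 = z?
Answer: -3423/19 ≈ -180.16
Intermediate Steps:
D = -1612 (D = 4*(-403) = -1612)
r(g) = 9 + g
X(d, z) = -6 + z
E(a) = 45 + 5*a (E(a) = 5*(9 + a) = 45 + 5*a)
W(j) = 35 - j (W(j) = (45 + 5*(-6 + 4)) - j = (45 + 5*(-2)) - j = (45 - 10) - j = 35 - j)
t = -1479/19 (t = 7 - 1612/(35 - (1 - 5*(-3))) = 7 - 1612/(35 - (1 + 15)) = 7 - 1612/(35 - 1*16) = 7 - 1612/(35 - 16) = 7 - 1612/19 = -1479/19 ≈ -77.842)
-258 - t = -258 - 1*(-1479/19) = -258 + 1479/19 = -3423/19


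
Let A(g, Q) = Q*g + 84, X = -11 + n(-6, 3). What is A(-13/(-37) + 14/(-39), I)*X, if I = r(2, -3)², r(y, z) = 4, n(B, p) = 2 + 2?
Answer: -847252/1443 ≈ -587.15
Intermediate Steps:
n(B, p) = 4
I = 16 (I = 4² = 16)
X = -7 (X = -11 + 4 = -7)
A(g, Q) = 84 + Q*g
A(-13/(-37) + 14/(-39), I)*X = (84 + 16*(-13/(-37) + 14/(-39)))*(-7) = (84 + 16*(-13*(-1/37) + 14*(-1/39)))*(-7) = (84 + 16*(13/37 - 14/39))*(-7) = (84 + 16*(-11/1443))*(-7) = (84 - 176/1443)*(-7) = (121036/1443)*(-7) = -847252/1443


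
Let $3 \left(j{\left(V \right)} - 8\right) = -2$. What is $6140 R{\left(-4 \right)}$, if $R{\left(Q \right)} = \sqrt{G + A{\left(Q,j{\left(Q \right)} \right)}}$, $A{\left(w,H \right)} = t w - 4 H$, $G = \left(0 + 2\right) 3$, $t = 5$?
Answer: $\frac{6140 i \sqrt{390}}{3} \approx 40418.0 i$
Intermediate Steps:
$j{\left(V \right)} = \frac{22}{3}$ ($j{\left(V \right)} = 8 + \frac{1}{3} \left(-2\right) = 8 - \frac{2}{3} = \frac{22}{3}$)
$G = 6$ ($G = 2 \cdot 3 = 6$)
$A{\left(w,H \right)} = - 4 H + 5 w$ ($A{\left(w,H \right)} = 5 w - 4 H = - 4 H + 5 w$)
$R{\left(Q \right)} = \sqrt{- \frac{70}{3} + 5 Q}$ ($R{\left(Q \right)} = \sqrt{6 + \left(\left(-4\right) \frac{22}{3} + 5 Q\right)} = \sqrt{6 + \left(- \frac{88}{3} + 5 Q\right)} = \sqrt{- \frac{70}{3} + 5 Q}$)
$6140 R{\left(-4 \right)} = 6140 \frac{\sqrt{-210 + 45 \left(-4\right)}}{3} = 6140 \frac{\sqrt{-210 - 180}}{3} = 6140 \frac{\sqrt{-390}}{3} = 6140 \frac{i \sqrt{390}}{3} = \frac{6140 i \sqrt{390}}{3}$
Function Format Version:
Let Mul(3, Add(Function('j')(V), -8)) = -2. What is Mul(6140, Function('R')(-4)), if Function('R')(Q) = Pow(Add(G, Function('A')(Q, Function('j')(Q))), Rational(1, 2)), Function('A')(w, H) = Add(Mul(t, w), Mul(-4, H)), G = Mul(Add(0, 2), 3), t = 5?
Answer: Mul(Rational(6140, 3), I, Pow(390, Rational(1, 2))) ≈ Mul(40418., I)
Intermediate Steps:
Function('j')(V) = Rational(22, 3) (Function('j')(V) = Add(8, Mul(Rational(1, 3), -2)) = Add(8, Rational(-2, 3)) = Rational(22, 3))
G = 6 (G = Mul(2, 3) = 6)
Function('A')(w, H) = Add(Mul(-4, H), Mul(5, w)) (Function('A')(w, H) = Add(Mul(5, w), Mul(-4, H)) = Add(Mul(-4, H), Mul(5, w)))
Function('R')(Q) = Pow(Add(Rational(-70, 3), Mul(5, Q)), Rational(1, 2)) (Function('R')(Q) = Pow(Add(6, Add(Mul(-4, Rational(22, 3)), Mul(5, Q))), Rational(1, 2)) = Pow(Add(6, Add(Rational(-88, 3), Mul(5, Q))), Rational(1, 2)) = Pow(Add(Rational(-70, 3), Mul(5, Q)), Rational(1, 2)))
Mul(6140, Function('R')(-4)) = Mul(6140, Mul(Rational(1, 3), Pow(Add(-210, Mul(45, -4)), Rational(1, 2)))) = Mul(6140, Mul(Rational(1, 3), Pow(Add(-210, -180), Rational(1, 2)))) = Mul(6140, Mul(Rational(1, 3), Pow(-390, Rational(1, 2)))) = Mul(6140, Mul(Rational(1, 3), Mul(I, Pow(390, Rational(1, 2))))) = Mul(6140, Mul(Rational(1, 3), I, Pow(390, Rational(1, 2)))) = Mul(Rational(6140, 3), I, Pow(390, Rational(1, 2)))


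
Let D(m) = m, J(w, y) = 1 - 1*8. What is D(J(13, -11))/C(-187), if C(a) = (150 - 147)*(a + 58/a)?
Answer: 1309/105081 ≈ 0.012457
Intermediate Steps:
J(w, y) = -7 (J(w, y) = 1 - 8 = -7)
C(a) = 3*a + 174/a (C(a) = 3*(a + 58/a) = 3*a + 174/a)
D(J(13, -11))/C(-187) = -7/(3*(-187) + 174/(-187)) = -7/(-561 + 174*(-1/187)) = -7/(-561 - 174/187) = -7/(-105081/187) = -7*(-187/105081) = 1309/105081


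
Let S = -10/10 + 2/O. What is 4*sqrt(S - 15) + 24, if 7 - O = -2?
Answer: 24 + 4*I*sqrt(142)/3 ≈ 24.0 + 15.889*I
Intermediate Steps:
O = 9 (O = 7 - 1*(-2) = 7 + 2 = 9)
S = -7/9 (S = -10/10 + 2/9 = -10*1/10 + 2*(1/9) = -1 + 2/9 = -7/9 ≈ -0.77778)
4*sqrt(S - 15) + 24 = 4*sqrt(-7/9 - 15) + 24 = 4*sqrt(-142/9) + 24 = 4*(I*sqrt(142)/3) + 24 = 4*I*sqrt(142)/3 + 24 = 24 + 4*I*sqrt(142)/3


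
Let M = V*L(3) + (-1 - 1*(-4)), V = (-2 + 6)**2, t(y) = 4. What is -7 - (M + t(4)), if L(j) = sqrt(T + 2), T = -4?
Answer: -14 - 16*I*sqrt(2) ≈ -14.0 - 22.627*I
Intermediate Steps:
L(j) = I*sqrt(2) (L(j) = sqrt(-4 + 2) = sqrt(-2) = I*sqrt(2))
V = 16 (V = 4**2 = 16)
M = 3 + 16*I*sqrt(2) (M = 16*(I*sqrt(2)) + (-1 - 1*(-4)) = 16*I*sqrt(2) + (-1 + 4) = 16*I*sqrt(2) + 3 = 3 + 16*I*sqrt(2) ≈ 3.0 + 22.627*I)
-7 - (M + t(4)) = -7 - ((3 + 16*I*sqrt(2)) + 4) = -7 - (7 + 16*I*sqrt(2)) = -7 + (-7 - 16*I*sqrt(2)) = -14 - 16*I*sqrt(2)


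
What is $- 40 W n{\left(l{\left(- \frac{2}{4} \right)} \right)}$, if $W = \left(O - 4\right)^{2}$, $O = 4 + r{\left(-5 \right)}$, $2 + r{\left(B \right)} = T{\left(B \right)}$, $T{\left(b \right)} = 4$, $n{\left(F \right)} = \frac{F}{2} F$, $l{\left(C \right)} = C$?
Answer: $-20$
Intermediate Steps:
$n{\left(F \right)} = \frac{F^{2}}{2}$ ($n{\left(F \right)} = F \frac{1}{2} F = \frac{F}{2} F = \frac{F^{2}}{2}$)
$r{\left(B \right)} = 2$ ($r{\left(B \right)} = -2 + 4 = 2$)
$O = 6$ ($O = 4 + 2 = 6$)
$W = 4$ ($W = \left(6 - 4\right)^{2} = 2^{2} = 4$)
$- 40 W n{\left(l{\left(- \frac{2}{4} \right)} \right)} = \left(-40\right) 4 \frac{\left(- \frac{2}{4}\right)^{2}}{2} = - 160 \frac{\left(\left(-2\right) \frac{1}{4}\right)^{2}}{2} = - 160 \frac{\left(- \frac{1}{2}\right)^{2}}{2} = - 160 \cdot \frac{1}{2} \cdot \frac{1}{4} = \left(-160\right) \frac{1}{8} = -20$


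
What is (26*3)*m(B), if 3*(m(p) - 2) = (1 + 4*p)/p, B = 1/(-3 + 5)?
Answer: 312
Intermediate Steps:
B = ½ (B = 1/2 = ½ ≈ 0.50000)
m(p) = 2 + (1 + 4*p)/(3*p) (m(p) = 2 + ((1 + 4*p)/p)/3 = 2 + (1 + 4*p)/(3*p))
(26*3)*m(B) = (26*3)*((1 + 10*(½))/(3*(½))) = 78*((⅓)*2*(1 + 5)) = 78*((⅓)*2*6) = 78*4 = 312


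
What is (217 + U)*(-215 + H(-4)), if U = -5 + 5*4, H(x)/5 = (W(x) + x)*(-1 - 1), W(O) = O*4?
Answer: -3480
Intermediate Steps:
W(O) = 4*O
H(x) = -50*x (H(x) = 5*((4*x + x)*(-1 - 1)) = 5*((5*x)*(-2)) = 5*(-10*x) = -50*x)
U = 15 (U = -5 + 20 = 15)
(217 + U)*(-215 + H(-4)) = (217 + 15)*(-215 - 50*(-4)) = 232*(-215 + 200) = 232*(-15) = -3480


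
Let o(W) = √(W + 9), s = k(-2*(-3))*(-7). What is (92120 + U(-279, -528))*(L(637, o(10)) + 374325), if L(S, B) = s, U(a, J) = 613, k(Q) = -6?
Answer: 34716175011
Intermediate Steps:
s = 42 (s = -6*(-7) = 42)
o(W) = √(9 + W)
L(S, B) = 42
(92120 + U(-279, -528))*(L(637, o(10)) + 374325) = (92120 + 613)*(42 + 374325) = 92733*374367 = 34716175011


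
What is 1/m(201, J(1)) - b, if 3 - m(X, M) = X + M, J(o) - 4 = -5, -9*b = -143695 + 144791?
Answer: 215903/1773 ≈ 121.77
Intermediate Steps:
b = -1096/9 (b = -(-143695 + 144791)/9 = -⅑*1096 = -1096/9 ≈ -121.78)
J(o) = -1 (J(o) = 4 - 5 = -1)
m(X, M) = 3 - M - X (m(X, M) = 3 - (X + M) = 3 - (M + X) = 3 + (-M - X) = 3 - M - X)
1/m(201, J(1)) - b = 1/(3 - 1*(-1) - 1*201) - 1*(-1096/9) = 1/(3 + 1 - 201) + 1096/9 = 1/(-197) + 1096/9 = -1/197 + 1096/9 = 215903/1773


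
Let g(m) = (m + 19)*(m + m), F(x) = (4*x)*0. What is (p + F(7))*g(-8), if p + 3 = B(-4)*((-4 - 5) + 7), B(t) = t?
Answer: -880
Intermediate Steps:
F(x) = 0
g(m) = 2*m*(19 + m) (g(m) = (19 + m)*(2*m) = 2*m*(19 + m))
p = 5 (p = -3 - 4*((-4 - 5) + 7) = -3 - 4*(-9 + 7) = -3 - 4*(-2) = -3 + 8 = 5)
(p + F(7))*g(-8) = (5 + 0)*(2*(-8)*(19 - 8)) = 5*(2*(-8)*11) = 5*(-176) = -880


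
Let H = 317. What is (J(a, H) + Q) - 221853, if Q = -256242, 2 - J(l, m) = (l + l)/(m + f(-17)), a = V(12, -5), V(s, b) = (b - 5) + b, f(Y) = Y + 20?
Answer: -15298973/32 ≈ -4.7809e+5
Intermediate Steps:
f(Y) = 20 + Y
V(s, b) = -5 + 2*b (V(s, b) = (-5 + b) + b = -5 + 2*b)
a = -15 (a = -5 + 2*(-5) = -5 - 10 = -15)
J(l, m) = 2 - 2*l/(3 + m) (J(l, m) = 2 - (l + l)/(m + (20 - 17)) = 2 - 2*l/(m + 3) = 2 - 2*l/(3 + m))
(J(a, H) + Q) - 221853 = (2*(3 + 317 - 1*(-15))/(3 + 317) - 256242) - 221853 = (2*(3 + 317 + 15)/320 - 256242) - 221853 = (2*(1/320)*335 - 256242) - 221853 = (67/32 - 256242) - 221853 = -8199677/32 - 221853 = -15298973/32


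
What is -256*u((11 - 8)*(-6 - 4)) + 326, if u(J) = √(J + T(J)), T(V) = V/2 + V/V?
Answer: 326 - 512*I*√11 ≈ 326.0 - 1698.1*I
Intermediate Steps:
T(V) = 1 + V/2 (T(V) = V*(½) + 1 = V/2 + 1 = 1 + V/2)
u(J) = √(1 + 3*J/2) (u(J) = √(J + (1 + J/2)) = √(1 + 3*J/2))
-256*u((11 - 8)*(-6 - 4)) + 326 = -128*√(4 + 6*((11 - 8)*(-6 - 4))) + 326 = -128*√(4 + 6*(3*(-10))) + 326 = -128*√(4 + 6*(-30)) + 326 = -128*√(4 - 180) + 326 = -128*√(-176) + 326 = -128*4*I*√11 + 326 = -512*I*√11 + 326 = 326 - 512*I*√11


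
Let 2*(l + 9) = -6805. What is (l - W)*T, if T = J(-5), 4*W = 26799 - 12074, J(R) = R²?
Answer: -709275/4 ≈ -1.7732e+5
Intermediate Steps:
W = 14725/4 (W = (26799 - 12074)/4 = (¼)*14725 = 14725/4 ≈ 3681.3)
T = 25 (T = (-5)² = 25)
l = -6823/2 (l = -9 + (½)*(-6805) = -9 - 6805/2 = -6823/2 ≈ -3411.5)
(l - W)*T = (-6823/2 - 1*14725/4)*25 = (-6823/2 - 14725/4)*25 = -28371/4*25 = -709275/4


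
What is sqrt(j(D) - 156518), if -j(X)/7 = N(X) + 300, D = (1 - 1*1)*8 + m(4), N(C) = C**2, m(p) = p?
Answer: I*sqrt(158730) ≈ 398.41*I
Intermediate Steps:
D = 4 (D = (1 - 1*1)*8 + 4 = (1 - 1)*8 + 4 = 0*8 + 4 = 0 + 4 = 4)
j(X) = -2100 - 7*X**2 (j(X) = -7*(X**2 + 300) = -7*(300 + X**2) = -2100 - 7*X**2)
sqrt(j(D) - 156518) = sqrt((-2100 - 7*4**2) - 156518) = sqrt((-2100 - 7*16) - 156518) = sqrt((-2100 - 112) - 156518) = sqrt(-2212 - 156518) = sqrt(-158730) = I*sqrt(158730)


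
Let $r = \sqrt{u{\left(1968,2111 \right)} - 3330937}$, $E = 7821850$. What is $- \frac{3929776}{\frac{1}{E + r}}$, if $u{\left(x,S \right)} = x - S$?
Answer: $-30738118405600 - 23578656 i \sqrt{92530} \approx -3.0738 \cdot 10^{13} - 7.1723 \cdot 10^{9} i$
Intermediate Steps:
$r = 6 i \sqrt{92530}$ ($r = \sqrt{\left(1968 - 2111\right) - 3330937} = \sqrt{-143 - 3330937} = \sqrt{-3331080} = 6 i \sqrt{92530} \approx 1825.1 i$)
$- \frac{3929776}{\frac{1}{E + r}} = - \frac{3929776}{\frac{1}{7821850 + 6 i \sqrt{92530}}} = - 3929776 \left(7821850 + 6 i \sqrt{92530}\right) = -30738118405600 - 23578656 i \sqrt{92530}$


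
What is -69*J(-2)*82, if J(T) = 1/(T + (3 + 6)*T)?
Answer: 2829/10 ≈ 282.90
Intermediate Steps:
J(T) = 1/(10*T) (J(T) = 1/(T + 9*T) = 1/(10*T))
-69*J(-2)*82 = -69/(10*(-2))*82 = -69*(-1)/(10*2)*82 = -69*(-1/20)*82 = (69/20)*82 = 2829/10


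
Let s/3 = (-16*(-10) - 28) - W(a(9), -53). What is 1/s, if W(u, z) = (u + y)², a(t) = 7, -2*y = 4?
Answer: 1/321 ≈ 0.0031153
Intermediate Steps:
y = -2 (y = -½*4 = -2)
W(u, z) = (-2 + u)² (W(u, z) = (u - 2)² = (-2 + u)²)
s = 321 (s = 3*((-16*(-10) - 28) - (-2 + 7)²) = 3*((160 - 28) - 1*5²) = 3*(132 - 1*25) = 3*(132 - 25) = 3*107 = 321)
1/s = 1/321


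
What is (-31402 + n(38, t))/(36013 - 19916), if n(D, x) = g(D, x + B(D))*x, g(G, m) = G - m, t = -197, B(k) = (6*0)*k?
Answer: -77697/16097 ≈ -4.8268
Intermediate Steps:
B(k) = 0 (B(k) = 0*k = 0)
n(D, x) = x*(D - x) (n(D, x) = (D - (x + 0))*x = (D - x)*x = x*(D - x))
(-31402 + n(38, t))/(36013 - 19916) = (-31402 - 197*(38 - 1*(-197)))/(36013 - 19916) = (-31402 - 197*(38 + 197))/16097 = (-31402 - 197*235)*(1/16097) = (-31402 - 46295)*(1/16097) = -77697*1/16097 = -77697/16097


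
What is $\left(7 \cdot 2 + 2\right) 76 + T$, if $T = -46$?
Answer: $1170$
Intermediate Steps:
$\left(7 \cdot 2 + 2\right) 76 + T = \left(7 \cdot 2 + 2\right) 76 - 46 = \left(14 + 2\right) 76 - 46 = 16 \cdot 76 - 46 = 1216 - 46 = 1170$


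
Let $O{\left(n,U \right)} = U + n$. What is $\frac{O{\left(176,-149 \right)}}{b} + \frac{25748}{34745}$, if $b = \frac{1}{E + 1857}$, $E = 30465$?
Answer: $\frac{30321778778}{34745} \approx 8.727 \cdot 10^{5}$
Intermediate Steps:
$b = \frac{1}{32322}$ ($b = \frac{1}{30465 + 1857} = \frac{1}{32322} \approx 3.0939 \cdot 10^{-5}$)
$\frac{O{\left(176,-149 \right)}}{b} + \frac{25748}{34745} = \left(-149 + 176\right) \frac{1}{\frac{1}{32322}} + \frac{25748}{34745} = 27 \cdot 32322 + 25748 \cdot \frac{1}{34745} = 872694 + \frac{25748}{34745} = \frac{30321778778}{34745}$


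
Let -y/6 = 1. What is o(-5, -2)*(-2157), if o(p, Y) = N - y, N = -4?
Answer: -4314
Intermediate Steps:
y = -6 (y = -6*1 = -6)
o(p, Y) = 2 (o(p, Y) = -4 - 1*(-6) = -4 + 6 = 2)
o(-5, -2)*(-2157) = 2*(-2157) = -4314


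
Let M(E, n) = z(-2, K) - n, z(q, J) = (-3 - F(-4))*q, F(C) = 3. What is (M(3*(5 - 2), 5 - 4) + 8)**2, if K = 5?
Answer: 361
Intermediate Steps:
z(q, J) = -6*q (z(q, J) = (-3 - 1*3)*q = (-3 - 3)*q = -6*q)
M(E, n) = 12 - n (M(E, n) = -6*(-2) - n = 12 - n)
(M(3*(5 - 2), 5 - 4) + 8)**2 = ((12 - (5 - 4)) + 8)**2 = ((12 - 1*1) + 8)**2 = ((12 - 1) + 8)**2 = (11 + 8)**2 = 19**2 = 361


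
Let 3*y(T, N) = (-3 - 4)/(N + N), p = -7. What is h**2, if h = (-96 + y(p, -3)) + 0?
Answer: 2961841/324 ≈ 9141.5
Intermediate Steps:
y(T, N) = -7/(6*N) (y(T, N) = ((-3 - 4)/(N + N))/3 = (-7*1/(2*N))/3 = (-7/(2*N))/3 = -7/(6*N))
h = -1721/18 (h = (-96 - 7/6/(-3)) + 0 = (-96 - 7/6*(-1/3)) + 0 = (-96 + 7/18) + 0 = -1721/18 + 0 = -1721/18 ≈ -95.611)
h**2 = (-1721/18)**2 = 2961841/324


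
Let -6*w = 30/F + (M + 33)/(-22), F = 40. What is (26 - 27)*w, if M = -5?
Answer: -23/264 ≈ -0.087121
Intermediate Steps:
w = 23/264 (w = -(30/40 + (-5 + 33)/(-22))/6 = -(30*(1/40) + 28*(-1/22))/6 = -(3/4 - 14/11)/6 = -1/6*(-23/44) = 23/264 ≈ 0.087121)
(26 - 27)*w = (26 - 27)*(23/264) = -1*23/264 = -23/264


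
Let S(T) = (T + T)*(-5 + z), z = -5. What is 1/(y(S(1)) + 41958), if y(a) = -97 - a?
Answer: 1/41881 ≈ 2.3877e-5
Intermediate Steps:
S(T) = -20*T (S(T) = (T + T)*(-5 - 5) = (2*T)*(-10) = -20*T)
1/(y(S(1)) + 41958) = 1/((-97 - (-20)) + 41958) = 1/((-97 - 1*(-20)) + 41958) = 1/((-97 + 20) + 41958) = 1/(-77 + 41958) = 1/41881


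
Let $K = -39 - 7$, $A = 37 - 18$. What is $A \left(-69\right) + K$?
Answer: $-1357$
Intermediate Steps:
$A = 19$
$K = -46$ ($K = -39 - 7 = -46$)
$A \left(-69\right) + K = 19 \left(-69\right) - 46 = -1311 - 46 = -1357$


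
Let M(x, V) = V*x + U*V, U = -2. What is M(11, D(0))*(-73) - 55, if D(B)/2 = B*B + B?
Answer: -55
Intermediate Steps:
D(B) = 2*B + 2*B**2 (D(B) = 2*(B*B + B) = 2*(B**2 + B) = 2*(B + B**2) = 2*B + 2*B**2)
M(x, V) = -2*V + V*x (M(x, V) = V*x - 2*V = -2*V + V*x)
M(11, D(0))*(-73) - 55 = ((2*0*(1 + 0))*(-2 + 11))*(-73) - 55 = ((2*0*1)*9)*(-73) - 55 = (0*9)*(-73) - 55 = 0*(-73) - 55 = 0 - 55 = -55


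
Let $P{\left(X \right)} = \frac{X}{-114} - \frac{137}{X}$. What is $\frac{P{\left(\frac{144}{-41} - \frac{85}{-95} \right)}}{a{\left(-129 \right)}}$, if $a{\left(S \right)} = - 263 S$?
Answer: $\frac{9481800259}{6143346249318} \approx 0.0015434$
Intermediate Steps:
$P{\left(X \right)} = - \frac{137}{X} - \frac{X}{114}$ ($P{\left(X \right)} = X \left(- \frac{1}{114}\right) - \frac{137}{X} = - \frac{X}{114} - \frac{137}{X} = - \frac{137}{X} - \frac{X}{114}$)
$\frac{P{\left(\frac{144}{-41} - \frac{85}{-95} \right)}}{a{\left(-129 \right)}} = \frac{- \frac{137}{\frac{144}{-41} - \frac{85}{-95}} - \frac{\frac{144}{-41} - \frac{85}{-95}}{114}}{\left(-263\right) \left(-129\right)} = \frac{- \frac{137}{144 \left(- \frac{1}{41}\right) - - \frac{17}{19}} - \frac{144 \left(- \frac{1}{41}\right) - - \frac{17}{19}}{114}}{33927} = \left(- \frac{137}{- \frac{144}{41} + \frac{17}{19}} - \frac{- \frac{144}{41} + \frac{17}{19}}{114}\right) \frac{1}{33927} = \left(- \frac{137}{- \frac{2039}{779}} - - \frac{2039}{88806}\right) \frac{1}{33927} = \left(\left(-137\right) \left(- \frac{779}{2039}\right) + \frac{2039}{88806}\right) \frac{1}{33927} = \left(\frac{106723}{2039} + \frac{2039}{88806}\right) \frac{1}{33927} = \frac{9481800259}{181075434} \cdot \frac{1}{33927} = \frac{9481800259}{6143346249318}$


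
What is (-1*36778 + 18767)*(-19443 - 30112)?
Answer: 892535105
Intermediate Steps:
(-1*36778 + 18767)*(-19443 - 30112) = (-36778 + 18767)*(-49555) = -18011*(-49555) = 892535105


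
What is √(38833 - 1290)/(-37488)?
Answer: -√37543/37488 ≈ -0.0051686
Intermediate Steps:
√(38833 - 1290)/(-37488) = √37543*(-1/37488) = -√37543/37488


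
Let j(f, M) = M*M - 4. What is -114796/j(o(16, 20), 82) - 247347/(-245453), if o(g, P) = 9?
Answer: -6628712687/412361040 ≈ -16.075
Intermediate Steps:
j(f, M) = -4 + M**2 (j(f, M) = M**2 - 4 = -4 + M**2)
-114796/j(o(16, 20), 82) - 247347/(-245453) = -114796/(-4 + 82**2) - 247347/(-245453) = -114796/(-4 + 6724) - 247347*(-1/245453) = -114796/6720 + 247347/245453 = -114796*1/6720 + 247347/245453 = -28699/1680 + 247347/245453 = -6628712687/412361040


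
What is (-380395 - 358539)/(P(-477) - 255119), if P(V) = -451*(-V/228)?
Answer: 56158984/19460753 ≈ 2.8858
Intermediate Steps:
P(V) = 451*V/228 (P(V) = -(-451)*V/228 = 451*V/228)
(-380395 - 358539)/(P(-477) - 255119) = (-380395 - 358539)/((451/228)*(-477) - 255119) = -738934/(-71709/76 - 255119) = -738934/(-19460753/76) = -738934*(-76/19460753) = 56158984/19460753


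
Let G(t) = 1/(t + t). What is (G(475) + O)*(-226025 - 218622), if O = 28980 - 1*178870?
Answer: 63315731443853/950 ≈ 6.6648e+10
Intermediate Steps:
O = -149890 (O = 28980 - 178870 = -149890)
G(t) = 1/(2*t)
(G(475) + O)*(-226025 - 218622) = ((½)/475 - 149890)*(-226025 - 218622) = ((½)*(1/475) - 149890)*(-444647) = (1/950 - 149890)*(-444647) = -142395499/950*(-444647) = 63315731443853/950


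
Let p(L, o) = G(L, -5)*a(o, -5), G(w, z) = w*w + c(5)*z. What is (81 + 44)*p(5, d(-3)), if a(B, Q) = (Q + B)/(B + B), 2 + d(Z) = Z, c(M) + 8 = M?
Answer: 5000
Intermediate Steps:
c(M) = -8 + M
d(Z) = -2 + Z
a(B, Q) = (B + Q)/(2*B) (a(B, Q) = (B + Q)/((2*B)) = (B + Q)*(1/(2*B)) = (B + Q)/(2*B))
G(w, z) = w**2 - 3*z (G(w, z) = w*w + (-8 + 5)*z = w**2 - 3*z)
p(L, o) = (-5 + o)*(15 + L**2)/(2*o) (p(L, o) = (L**2 - 3*(-5))*((o - 5)/(2*o)) = (L**2 + 15)*((-5 + o)/(2*o)) = (15 + L**2)*((-5 + o)/(2*o)) = (-5 + o)*(15 + L**2)/(2*o))
(81 + 44)*p(5, d(-3)) = (81 + 44)*((-5 + (-2 - 3))*(15 + 5**2)/(2*(-2 - 3))) = 125*((1/2)*(-5 - 5)*(15 + 25)/(-5)) = 125*((1/2)*(-1/5)*(-10)*40) = 125*40 = 5000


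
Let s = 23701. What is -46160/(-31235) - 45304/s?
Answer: -64206456/148060147 ≈ -0.43365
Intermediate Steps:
-46160/(-31235) - 45304/s = -46160/(-31235) - 45304/23701 = -46160*(-1/31235) - 45304*1/23701 = 9232/6247 - 45304/23701 = -64206456/148060147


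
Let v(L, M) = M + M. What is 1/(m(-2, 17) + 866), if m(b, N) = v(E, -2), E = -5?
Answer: 1/862 ≈ 0.0011601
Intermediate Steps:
v(L, M) = 2*M
m(b, N) = -4 (m(b, N) = 2*(-2) = -4)
1/(m(-2, 17) + 866) = 1/(-4 + 866) = 1/862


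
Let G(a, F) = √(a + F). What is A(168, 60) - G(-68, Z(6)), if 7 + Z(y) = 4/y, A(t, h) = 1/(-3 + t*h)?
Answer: 1/10077 - I*√669/3 ≈ 9.9236e-5 - 8.6217*I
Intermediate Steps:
A(t, h) = 1/(-3 + h*t)
Z(y) = -7 + 4/y
G(a, F) = √(F + a)
A(168, 60) - G(-68, Z(6)) = 1/(-3 + 60*168) - √((-7 + 4/6) - 68) = 1/(-3 + 10080) - √((-7 + 4*(⅙)) - 68) = 1/10077 - √((-7 + ⅔) - 68) = 1/10077 - √(-19/3 - 68) = 1/10077 - √(-223/3) = 1/10077 - I*√669/3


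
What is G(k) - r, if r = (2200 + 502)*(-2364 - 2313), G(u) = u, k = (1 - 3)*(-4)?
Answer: 12637262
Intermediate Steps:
k = 8 (k = -2*(-4) = 8)
r = -12637254 (r = 2702*(-4677) = -12637254)
G(k) - r = 8 - 1*(-12637254) = 8 + 12637254 = 12637262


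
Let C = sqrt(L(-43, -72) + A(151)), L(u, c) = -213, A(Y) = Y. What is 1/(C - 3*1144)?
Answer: -1716/5889343 - I*sqrt(62)/11778686 ≈ -0.00029137 - 6.685e-7*I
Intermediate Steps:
C = I*sqrt(62) (C = sqrt(-213 + 151) = sqrt(-62) = I*sqrt(62) ≈ 7.874*I)
1/(C - 3*1144) = 1/(I*sqrt(62) - 3*1144) = 1/(I*sqrt(62) - 3432) = 1/(-3432 + I*sqrt(62))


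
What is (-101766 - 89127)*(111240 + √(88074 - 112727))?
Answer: -21234937320 - 190893*I*√24653 ≈ -2.1235e+10 - 2.9973e+7*I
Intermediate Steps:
(-101766 - 89127)*(111240 + √(88074 - 112727)) = -190893*(111240 + √(-24653)) = -190893*(111240 + I*√24653) = -21234937320 - 190893*I*√24653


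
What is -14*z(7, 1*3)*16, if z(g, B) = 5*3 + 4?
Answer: -4256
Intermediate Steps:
z(g, B) = 19 (z(g, B) = 15 + 4 = 19)
-14*z(7, 1*3)*16 = -14*19*16 = -266*16 = -4256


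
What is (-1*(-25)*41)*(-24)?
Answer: -24600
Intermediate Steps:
(-1*(-25)*41)*(-24) = (25*41)*(-24) = 1025*(-24) = -24600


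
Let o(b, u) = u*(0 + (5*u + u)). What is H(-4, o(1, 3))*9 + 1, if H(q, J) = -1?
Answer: -8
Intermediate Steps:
o(b, u) = 6*u**2 (o(b, u) = u*(0 + 6*u) = u*(6*u) = 6*u**2)
H(-4, o(1, 3))*9 + 1 = -1*9 + 1 = -9 + 1 = -8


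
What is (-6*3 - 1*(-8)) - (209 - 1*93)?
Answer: -126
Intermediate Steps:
(-6*3 - 1*(-8)) - (209 - 1*93) = (-18 + 8) - (209 - 93) = -10 - 1*116 = -10 - 116 = -126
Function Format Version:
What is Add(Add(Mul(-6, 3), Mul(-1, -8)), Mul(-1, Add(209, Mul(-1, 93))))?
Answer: -126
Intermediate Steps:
Add(Add(Mul(-6, 3), Mul(-1, -8)), Mul(-1, Add(209, Mul(-1, 93)))) = Add(Add(-18, 8), Mul(-1, Add(209, -93))) = Add(-10, Mul(-1, 116)) = Add(-10, -116) = -126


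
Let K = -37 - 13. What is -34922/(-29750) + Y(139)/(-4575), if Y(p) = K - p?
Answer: 1102606/907375 ≈ 1.2152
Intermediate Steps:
K = -50
Y(p) = -50 - p
-34922/(-29750) + Y(139)/(-4575) = -34922/(-29750) + (-50 - 1*139)/(-4575) = -34922*(-1/29750) + (-50 - 139)*(-1/4575) = 17461/14875 - 189*(-1/4575) = 17461/14875 + 63/1525 = 1102606/907375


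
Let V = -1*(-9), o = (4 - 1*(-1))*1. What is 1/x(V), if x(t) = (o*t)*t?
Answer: 1/405 ≈ 0.0024691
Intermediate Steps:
o = 5 (o = (4 + 1)*1 = 5*1 = 5)
V = 9
x(t) = 5*t² (x(t) = (5*t)*t = 5*t²)
1/x(V) = 1/(5*9²) = 1/(5*81) = 1/405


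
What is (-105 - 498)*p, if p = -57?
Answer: 34371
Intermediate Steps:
(-105 - 498)*p = (-105 - 498)*(-57) = -603*(-57) = 34371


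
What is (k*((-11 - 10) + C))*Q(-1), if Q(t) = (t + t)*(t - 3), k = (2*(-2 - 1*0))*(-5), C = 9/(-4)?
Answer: -3720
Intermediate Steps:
C = -9/4 (C = 9*(-¼) = -9/4 ≈ -2.2500)
k = 20 (k = (2*(-2 + 0))*(-5) = (2*(-2))*(-5) = -4*(-5) = 20)
Q(t) = 2*t*(-3 + t) (Q(t) = (2*t)*(-3 + t) = 2*t*(-3 + t))
(k*((-11 - 10) + C))*Q(-1) = (20*((-11 - 10) - 9/4))*(2*(-1)*(-3 - 1)) = (20*(-21 - 9/4))*(2*(-1)*(-4)) = (20*(-93/4))*8 = -465*8 = -3720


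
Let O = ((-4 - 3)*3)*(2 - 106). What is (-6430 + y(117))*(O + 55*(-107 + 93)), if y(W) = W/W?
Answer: -9090606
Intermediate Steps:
y(W) = 1
O = 2184 (O = -7*3*(-104) = -21*(-104) = 2184)
(-6430 + y(117))*(O + 55*(-107 + 93)) = (-6430 + 1)*(2184 + 55*(-107 + 93)) = -6429*(2184 + 55*(-14)) = -6429*(2184 - 770) = -6429*1414 = -9090606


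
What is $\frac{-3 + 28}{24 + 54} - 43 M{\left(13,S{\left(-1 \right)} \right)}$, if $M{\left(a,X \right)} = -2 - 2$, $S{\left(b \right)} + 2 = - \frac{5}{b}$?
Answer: $\frac{13441}{78} \approx 172.32$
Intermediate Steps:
$S{\left(b \right)} = -2 - \frac{5}{b}$
$M{\left(a,X \right)} = -4$
$\frac{-3 + 28}{24 + 54} - 43 M{\left(13,S{\left(-1 \right)} \right)} = \frac{-3 + 28}{24 + 54} - -172 = \frac{25}{78} + 172 = \frac{13441}{78}$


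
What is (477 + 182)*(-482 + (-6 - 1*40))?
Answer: -347952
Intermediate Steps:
(477 + 182)*(-482 + (-6 - 1*40)) = 659*(-482 + (-6 - 40)) = 659*(-482 - 46) = 659*(-528) = -347952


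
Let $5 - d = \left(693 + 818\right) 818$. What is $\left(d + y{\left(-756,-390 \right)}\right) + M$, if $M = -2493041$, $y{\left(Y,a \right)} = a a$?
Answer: $-3576934$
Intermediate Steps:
$y{\left(Y,a \right)} = a^{2}$
$d = -1235993$ ($d = 5 - \left(693 + 818\right) 818 = 5 - 1511 \cdot 818 = 5 - 1235998 = -1235993$)
$\left(d + y{\left(-756,-390 \right)}\right) + M = \left(-1235993 + \left(-390\right)^{2}\right) - 2493041 = \left(-1235993 + 152100\right) - 2493041 = -1083893 - 2493041 = -3576934$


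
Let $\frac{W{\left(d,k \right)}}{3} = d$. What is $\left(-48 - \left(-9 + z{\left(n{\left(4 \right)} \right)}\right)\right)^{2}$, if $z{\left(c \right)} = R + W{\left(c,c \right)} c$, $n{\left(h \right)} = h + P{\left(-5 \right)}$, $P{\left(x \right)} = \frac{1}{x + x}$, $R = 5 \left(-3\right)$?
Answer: $\frac{48483369}{10000} \approx 4848.3$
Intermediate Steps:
$W{\left(d,k \right)} = 3 d$
$R = -15$
$P{\left(x \right)} = \frac{1}{2 x}$
$n{\left(h \right)} = - \frac{1}{10} + h$ ($n{\left(h \right)} = h + \frac{1}{2 \left(-5\right)} = h + \frac{1}{2} \left(- \frac{1}{5}\right) = h - \frac{1}{10} = - \frac{1}{10} + h$)
$z{\left(c \right)} = -15 + 3 c^{2}$ ($z{\left(c \right)} = -15 + 3 c c = -15 + 3 c^{2}$)
$\left(-48 - \left(-9 + z{\left(n{\left(4 \right)} \right)}\right)\right)^{2} = \left(-48 + \left(9 - \left(-15 + 3 \left(- \frac{1}{10} + 4\right)^{2}\right)\right)\right)^{2} = \left(-48 + \left(9 - \left(-15 + 3 \left(\frac{39}{10}\right)^{2}\right)\right)\right)^{2} = \left(-48 + \left(9 - \left(-15 + 3 \cdot \frac{1521}{100}\right)\right)\right)^{2} = \left(-48 + \left(9 - \left(-15 + \frac{4563}{100}\right)\right)\right)^{2} = \left(-48 + \left(9 - \frac{3063}{100}\right)\right)^{2} = \left(-48 - \frac{2163}{100}\right)^{2} = \left(- \frac{6963}{100}\right)^{2} = \frac{48483369}{10000}$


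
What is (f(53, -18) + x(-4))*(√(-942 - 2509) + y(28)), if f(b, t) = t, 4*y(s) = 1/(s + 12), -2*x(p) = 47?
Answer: -83/320 - 83*I*√3451/2 ≈ -0.25938 - 2437.9*I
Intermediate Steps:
x(p) = -47/2 (x(p) = -½*47 = -47/2)
y(s) = 1/(4*(12 + s)) (y(s) = 1/(4*(s + 12)) = 1/(4*(12 + s)))
(f(53, -18) + x(-4))*(√(-942 - 2509) + y(28)) = (-18 - 47/2)*(√(-942 - 2509) + 1/(4*(12 + 28))) = -83*(√(-3451) + (¼)/40)/2 = -83*(I*√3451 + (¼)*(1/40))/2 = -83*(I*√3451 + 1/160)/2 = -83*(1/160 + I*√3451)/2 = -83/320 - 83*I*√3451/2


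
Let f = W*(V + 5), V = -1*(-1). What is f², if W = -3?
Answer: 324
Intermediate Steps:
V = 1
f = -18 (f = -3*(1 + 5) = -3*6 = -18)
f² = (-18)² = 324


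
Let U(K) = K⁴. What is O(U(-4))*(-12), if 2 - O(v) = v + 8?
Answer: 3144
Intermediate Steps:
O(v) = -6 - v (O(v) = 2 - (v + 8) = 2 - (8 + v) = 2 + (-8 - v) = -6 - v)
O(U(-4))*(-12) = (-6 - 1*(-4)⁴)*(-12) = (-6 - 1*256)*(-12) = (-6 - 256)*(-12) = -262*(-12) = 3144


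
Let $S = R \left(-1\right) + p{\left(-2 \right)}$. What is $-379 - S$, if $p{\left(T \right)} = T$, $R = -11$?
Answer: $-388$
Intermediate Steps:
$S = 9$ ($S = \left(-11\right) \left(-1\right) - 2 = 11 - 2 = 9$)
$-379 - S = -379 - 9 = -388$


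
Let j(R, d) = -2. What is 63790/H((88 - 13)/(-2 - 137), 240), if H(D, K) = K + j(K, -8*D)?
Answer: 31895/119 ≈ 268.03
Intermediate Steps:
H(D, K) = -2 + K (H(D, K) = K - 2 = -2 + K)
63790/H((88 - 13)/(-2 - 137), 240) = 63790/(-2 + 240) = 63790/238 = 63790*(1/238) = 31895/119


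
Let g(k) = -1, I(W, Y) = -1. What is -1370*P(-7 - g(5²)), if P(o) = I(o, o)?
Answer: 1370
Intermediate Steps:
P(o) = -1
-1370*P(-7 - g(5²)) = -1370*(-1) = 1370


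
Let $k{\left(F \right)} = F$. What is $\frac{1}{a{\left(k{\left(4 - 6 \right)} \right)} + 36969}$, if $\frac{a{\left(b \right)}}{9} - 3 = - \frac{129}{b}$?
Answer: $\frac{2}{75153} \approx 2.6612 \cdot 10^{-5}$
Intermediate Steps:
$a{\left(b \right)} = 27 - \frac{1161}{b}$ ($a{\left(b \right)} = 27 + 9 \left(- \frac{129}{b}\right) = 27 - \frac{1161}{b}$)
$\frac{1}{a{\left(k{\left(4 - 6 \right)} \right)} + 36969} = \frac{1}{\left(27 - \frac{1161}{4 - 6}\right) + 36969} = \frac{1}{\left(27 - \frac{1161}{-2}\right) + 36969} = \frac{1}{\left(27 - - \frac{1161}{2}\right) + 36969} = \frac{1}{\left(27 + \frac{1161}{2}\right) + 36969} = \frac{1}{\frac{1215}{2} + 36969} = \frac{1}{\frac{75153}{2}} = \frac{2}{75153}$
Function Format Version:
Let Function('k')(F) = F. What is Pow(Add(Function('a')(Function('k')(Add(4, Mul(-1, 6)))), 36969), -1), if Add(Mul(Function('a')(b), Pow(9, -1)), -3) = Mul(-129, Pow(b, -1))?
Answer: Rational(2, 75153) ≈ 2.6612e-5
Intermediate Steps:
Function('a')(b) = Add(27, Mul(-1161, Pow(b, -1))) (Function('a')(b) = Add(27, Mul(9, Mul(-129, Pow(b, -1)))) = Add(27, Mul(-1161, Pow(b, -1))))
Pow(Add(Function('a')(Function('k')(Add(4, Mul(-1, 6)))), 36969), -1) = Pow(Add(Add(27, Mul(-1161, Pow(Add(4, Mul(-1, 6)), -1))), 36969), -1) = Pow(Add(Add(27, Mul(-1161, Pow(Add(4, -6), -1))), 36969), -1) = Pow(Add(Add(27, Mul(-1161, Pow(-2, -1))), 36969), -1) = Pow(Add(Add(27, Mul(-1161, Rational(-1, 2))), 36969), -1) = Pow(Add(Add(27, Rational(1161, 2)), 36969), -1) = Pow(Add(Rational(1215, 2), 36969), -1) = Pow(Rational(75153, 2), -1) = Rational(2, 75153)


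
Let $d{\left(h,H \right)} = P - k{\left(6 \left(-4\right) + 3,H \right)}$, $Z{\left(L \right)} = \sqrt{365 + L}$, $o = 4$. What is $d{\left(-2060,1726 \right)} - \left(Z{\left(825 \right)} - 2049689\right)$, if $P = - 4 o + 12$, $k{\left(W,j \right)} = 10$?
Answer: $2049675 - \sqrt{1190} \approx 2.0496 \cdot 10^{6}$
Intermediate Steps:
$P = -4$ ($P = \left(-4\right) 4 + 12 = -16 + 12 = -4$)
$d{\left(h,H \right)} = -14$ ($d{\left(h,H \right)} = -4 - 10 = -14$)
$d{\left(-2060,1726 \right)} - \left(Z{\left(825 \right)} - 2049689\right) = -14 - \left(\sqrt{365 + 825} - 2049689\right) = -14 - \left(\sqrt{1190} - 2049689\right) = -14 - \left(-2049689 + \sqrt{1190}\right) = -14 + \left(2049689 - \sqrt{1190}\right) = 2049675 - \sqrt{1190}$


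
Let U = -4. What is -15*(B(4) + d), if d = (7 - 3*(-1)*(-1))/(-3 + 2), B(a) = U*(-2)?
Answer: -60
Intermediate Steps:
B(a) = 8 (B(a) = -4*(-2) = 8)
d = -4 (d = (7 + 3*(-1))/(-1) = (7 - 3)*(-1) = 4*(-1) = -4)
-15*(B(4) + d) = -15*(8 - 4) = -15*4 = -60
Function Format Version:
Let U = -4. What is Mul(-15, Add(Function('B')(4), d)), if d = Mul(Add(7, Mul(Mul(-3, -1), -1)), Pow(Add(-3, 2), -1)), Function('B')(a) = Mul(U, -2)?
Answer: -60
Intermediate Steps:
Function('B')(a) = 8 (Function('B')(a) = Mul(-4, -2) = 8)
d = -4 (d = Mul(Add(7, Mul(3, -1)), Pow(-1, -1)) = Mul(Add(7, -3), -1) = Mul(4, -1) = -4)
Mul(-15, Add(Function('B')(4), d)) = Mul(-15, Add(8, -4)) = Mul(-15, 4) = -60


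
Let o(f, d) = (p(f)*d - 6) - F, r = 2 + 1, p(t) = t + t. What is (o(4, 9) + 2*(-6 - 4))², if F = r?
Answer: 1849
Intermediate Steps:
p(t) = 2*t
r = 3
F = 3
o(f, d) = -9 + 2*d*f (o(f, d) = ((2*f)*d - 6) - 1*3 = (2*d*f - 6) - 3 = (-6 + 2*d*f) - 3 = -9 + 2*d*f)
(o(4, 9) + 2*(-6 - 4))² = ((-9 + 2*9*4) + 2*(-6 - 4))² = ((-9 + 72) + 2*(-10))² = (63 - 20)² = 43² = 1849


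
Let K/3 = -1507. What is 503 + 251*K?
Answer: -1134268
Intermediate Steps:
K = -4521 (K = 3*(-1507) = -4521)
503 + 251*K = 503 + 251*(-4521) = 503 - 1134771 = -1134268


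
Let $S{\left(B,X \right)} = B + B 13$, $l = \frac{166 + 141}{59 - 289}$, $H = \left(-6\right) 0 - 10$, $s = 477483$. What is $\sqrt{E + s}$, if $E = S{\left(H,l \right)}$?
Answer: $\sqrt{477343} \approx 690.9$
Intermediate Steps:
$H = -10$ ($H = 0 - 10 = -10$)
$l = - \frac{307}{230}$ ($l = \frac{307}{-230} = 307 \left(- \frac{1}{230}\right) = - \frac{307}{230} \approx -1.3348$)
$S{\left(B,X \right)} = 14 B$ ($S{\left(B,X \right)} = B + 13 B = 14 B$)
$E = -140$ ($E = 14 \left(-10\right) = -140$)
$\sqrt{E + s} = \sqrt{-140 + 477483} = \sqrt{477343}$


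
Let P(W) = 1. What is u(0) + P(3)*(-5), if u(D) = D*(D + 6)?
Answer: -5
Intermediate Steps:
u(D) = D*(6 + D)
u(0) + P(3)*(-5) = 0*(6 + 0) + 1*(-5) = 0*6 - 5 = 0 - 5 = -5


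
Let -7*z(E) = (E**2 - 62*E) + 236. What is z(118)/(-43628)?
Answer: 1711/76349 ≈ 0.022410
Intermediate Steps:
z(E) = -236/7 - E**2/7 + 62*E/7 (z(E) = -((E**2 - 62*E) + 236)/7 = -(236 + E**2 - 62*E)/7 = -236/7 - E**2/7 + 62*E/7)
z(118)/(-43628) = (-236/7 - 1/7*118**2 + (62/7)*118)/(-43628) = (-236/7 - 1/7*13924 + 7316/7)*(-1/43628) = (-236/7 - 13924/7 + 7316/7)*(-1/43628) = -6844/7*(-1/43628) = 1711/76349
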